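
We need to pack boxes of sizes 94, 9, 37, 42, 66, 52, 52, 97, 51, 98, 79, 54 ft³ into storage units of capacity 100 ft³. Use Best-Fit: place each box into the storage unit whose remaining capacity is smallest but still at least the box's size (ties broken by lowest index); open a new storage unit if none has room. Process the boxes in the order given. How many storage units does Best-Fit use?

Put 94 ft³ in storage unit 1; 6 ft³ remain.
Put 9 ft³ in storage unit 2; 91 ft³ remain.
Put 37 ft³ in storage unit 2; 54 ft³ remain.
Put 42 ft³ in storage unit 2; 12 ft³ remain.
Put 66 ft³ in storage unit 3; 34 ft³ remain.
Put 52 ft³ in storage unit 4; 48 ft³ remain.
Put 52 ft³ in storage unit 5; 48 ft³ remain.
Put 97 ft³ in storage unit 6; 3 ft³ remain.
Put 51 ft³ in storage unit 7; 49 ft³ remain.
Put 98 ft³ in storage unit 8; 2 ft³ remain.
Put 79 ft³ in storage unit 9; 21 ft³ remain.
Put 54 ft³ in storage unit 10; 46 ft³ remain.
Final storage units: [94] [9,37,42] [66] [52] [52] [97] [51] [98] [79] [54].

10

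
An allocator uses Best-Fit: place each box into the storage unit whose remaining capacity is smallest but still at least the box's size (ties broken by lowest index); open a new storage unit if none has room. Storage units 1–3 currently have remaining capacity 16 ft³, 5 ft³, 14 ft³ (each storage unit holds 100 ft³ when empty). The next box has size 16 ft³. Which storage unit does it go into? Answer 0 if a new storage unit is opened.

1

Storage units with room: storage unit 1 (16 ft³).
Tightest fit is storage unit 1 with 16 ft³ free.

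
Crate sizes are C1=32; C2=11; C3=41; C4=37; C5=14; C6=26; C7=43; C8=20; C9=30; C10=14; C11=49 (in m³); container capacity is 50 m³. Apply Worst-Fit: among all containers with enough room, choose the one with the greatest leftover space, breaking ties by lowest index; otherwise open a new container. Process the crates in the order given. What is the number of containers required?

8 containers

Put C1 (32 m³) in container 1; 18 m³ remain.
Put C2 (11 m³) in container 1; 7 m³ remain.
Put C3 (41 m³) in container 2; 9 m³ remain.
Put C4 (37 m³) in container 3; 13 m³ remain.
Put C5 (14 m³) in container 4; 36 m³ remain.
Put C6 (26 m³) in container 4; 10 m³ remain.
Put C7 (43 m³) in container 5; 7 m³ remain.
Put C8 (20 m³) in container 6; 30 m³ remain.
Put C9 (30 m³) in container 6; 0 m³ remain.
Put C10 (14 m³) in container 7; 36 m³ remain.
Put C11 (49 m³) in container 8; 1 m³ remain.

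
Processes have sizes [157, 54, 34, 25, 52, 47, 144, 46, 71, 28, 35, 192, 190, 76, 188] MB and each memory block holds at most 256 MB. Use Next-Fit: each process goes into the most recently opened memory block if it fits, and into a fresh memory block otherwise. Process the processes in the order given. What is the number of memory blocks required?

Put 157 MB in memory block 1; 99 MB remain.
Put 54 MB in memory block 1; 45 MB remain.
Put 34 MB in memory block 1; 11 MB remain.
Put 25 MB in memory block 2; 231 MB remain.
Put 52 MB in memory block 2; 179 MB remain.
Put 47 MB in memory block 2; 132 MB remain.
Put 144 MB in memory block 3; 112 MB remain.
Put 46 MB in memory block 3; 66 MB remain.
Put 71 MB in memory block 4; 185 MB remain.
Put 28 MB in memory block 4; 157 MB remain.
Put 35 MB in memory block 4; 122 MB remain.
Put 192 MB in memory block 5; 64 MB remain.
Put 190 MB in memory block 6; 66 MB remain.
Put 76 MB in memory block 7; 180 MB remain.
Put 188 MB in memory block 8; 68 MB remain.
Final memory blocks: [157,54,34] [25,52,47] [144,46] [71,28,35] [192] [190] [76] [188].

8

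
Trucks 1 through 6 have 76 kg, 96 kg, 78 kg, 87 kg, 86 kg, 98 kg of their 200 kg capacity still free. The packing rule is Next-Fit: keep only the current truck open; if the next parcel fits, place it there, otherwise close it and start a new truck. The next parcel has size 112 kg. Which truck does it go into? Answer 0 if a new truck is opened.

Next-Fit only looks at truck 6, which has 98 kg free.
112 kg does not fit, so a new truck is opened.

0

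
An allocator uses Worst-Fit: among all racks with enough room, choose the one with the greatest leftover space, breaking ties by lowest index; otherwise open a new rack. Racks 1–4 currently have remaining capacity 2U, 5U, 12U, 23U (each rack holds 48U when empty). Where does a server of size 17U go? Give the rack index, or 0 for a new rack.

Racks with room: rack 4 (23U).
Most room is rack 4 with 23U free.

4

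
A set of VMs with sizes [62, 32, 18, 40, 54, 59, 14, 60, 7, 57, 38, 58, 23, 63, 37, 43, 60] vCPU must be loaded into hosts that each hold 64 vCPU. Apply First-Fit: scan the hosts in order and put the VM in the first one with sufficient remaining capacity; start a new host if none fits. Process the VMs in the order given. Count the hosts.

host 1: place 62 vCPU, 2 vCPU left
host 2: place 32 vCPU, 32 vCPU left
host 2: place 18 vCPU, 14 vCPU left
host 3: place 40 vCPU, 24 vCPU left
host 4: place 54 vCPU, 10 vCPU left
host 5: place 59 vCPU, 5 vCPU left
host 2: place 14 vCPU, 0 vCPU left
host 6: place 60 vCPU, 4 vCPU left
host 3: place 7 vCPU, 17 vCPU left
host 7: place 57 vCPU, 7 vCPU left
host 8: place 38 vCPU, 26 vCPU left
host 9: place 58 vCPU, 6 vCPU left
host 8: place 23 vCPU, 3 vCPU left
host 10: place 63 vCPU, 1 vCPU left
host 11: place 37 vCPU, 27 vCPU left
host 12: place 43 vCPU, 21 vCPU left
host 13: place 60 vCPU, 4 vCPU left
Final hosts: [62] [32,18,14] [40,7] [54] [59] [60] [57] [38,23] [58] [63] [37] [43] [60].

13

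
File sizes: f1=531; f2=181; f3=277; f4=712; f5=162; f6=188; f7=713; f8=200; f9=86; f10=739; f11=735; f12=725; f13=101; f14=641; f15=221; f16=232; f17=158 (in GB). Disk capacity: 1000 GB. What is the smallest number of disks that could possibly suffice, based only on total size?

Total size = 531 + 181 + 277 + 712 + 162 + 188 + 713 + 200 + 86 + 739 + 735 + 725 + 101 + 641 + 221 + 232 + 158 = 6602 GB.
⌈6602 / 1000⌉ = 7.

7 disks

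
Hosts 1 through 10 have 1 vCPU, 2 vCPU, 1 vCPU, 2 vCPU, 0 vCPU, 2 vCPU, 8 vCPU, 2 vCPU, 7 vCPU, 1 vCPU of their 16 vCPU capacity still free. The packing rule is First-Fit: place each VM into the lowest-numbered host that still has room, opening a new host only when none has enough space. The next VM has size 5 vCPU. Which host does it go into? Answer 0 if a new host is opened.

Hosts with room: host 7 (8 vCPU), host 9 (7 vCPU).
The first with room is host 7.

7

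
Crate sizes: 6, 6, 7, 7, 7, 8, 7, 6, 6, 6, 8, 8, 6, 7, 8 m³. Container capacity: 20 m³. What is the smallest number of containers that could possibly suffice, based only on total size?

6

Total size = 6 + 6 + 7 + 7 + 7 + 8 + 7 + 6 + 6 + 6 + 8 + 8 + 6 + 7 + 8 = 103 m³.
⌈103 / 20⌉ = 6.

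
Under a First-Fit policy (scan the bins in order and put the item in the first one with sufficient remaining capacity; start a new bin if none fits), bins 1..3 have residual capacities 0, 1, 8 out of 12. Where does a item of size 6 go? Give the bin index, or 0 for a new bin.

Bins with room: bin 3 (8).
The first with room is bin 3.

3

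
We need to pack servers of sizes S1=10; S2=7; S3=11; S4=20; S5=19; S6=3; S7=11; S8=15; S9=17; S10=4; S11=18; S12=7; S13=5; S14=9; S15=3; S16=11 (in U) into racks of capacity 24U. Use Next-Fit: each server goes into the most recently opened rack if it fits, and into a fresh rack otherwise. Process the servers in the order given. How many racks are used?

10

rack 1: place S1 (10U), 14U left
rack 1: place S2 (7U), 7U left
rack 2: place S3 (11U), 13U left
rack 3: place S4 (20U), 4U left
rack 4: place S5 (19U), 5U left
rack 4: place S6 (3U), 2U left
rack 5: place S7 (11U), 13U left
rack 6: place S8 (15U), 9U left
rack 7: place S9 (17U), 7U left
rack 7: place S10 (4U), 3U left
rack 8: place S11 (18U), 6U left
rack 9: place S12 (7U), 17U left
rack 9: place S13 (5U), 12U left
rack 9: place S14 (9U), 3U left
rack 9: place S15 (3U), 0U left
rack 10: place S16 (11U), 13U left
Final racks: [10,7] [11] [20] [19,3] [11] [15] [17,4] [18] [7,5,9,3] [11].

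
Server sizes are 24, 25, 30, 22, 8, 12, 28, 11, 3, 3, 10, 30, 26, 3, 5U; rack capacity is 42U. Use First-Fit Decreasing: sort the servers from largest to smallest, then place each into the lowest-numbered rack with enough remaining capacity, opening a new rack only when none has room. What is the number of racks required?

Sorted descending: 30, 30, 28, 26, 25, 24, 22, 12, 11, 10, 8, 5, 3, 3, 3.
30U → rack 1 (remaining 12U)
30U → rack 2 (remaining 12U)
28U → rack 3 (remaining 14U)
26U → rack 4 (remaining 16U)
25U → rack 5 (remaining 17U)
24U → rack 6 (remaining 18U)
22U → rack 7 (remaining 20U)
12U → rack 1 (remaining 0U)
11U → rack 2 (remaining 1U)
10U → rack 3 (remaining 4U)
8U → rack 4 (remaining 8U)
5U → rack 4 (remaining 3U)
3U → rack 3 (remaining 1U)
3U → rack 4 (remaining 0U)
3U → rack 5 (remaining 14U)
Final racks: [30,12] [30,11] [28,10,3] [26,8,5,3] [25,3] [24] [22].

7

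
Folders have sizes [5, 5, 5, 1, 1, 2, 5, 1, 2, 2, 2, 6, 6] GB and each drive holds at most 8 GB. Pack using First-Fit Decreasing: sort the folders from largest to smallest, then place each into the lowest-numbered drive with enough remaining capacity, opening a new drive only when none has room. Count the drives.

6

Sorted descending: 6, 6, 5, 5, 5, 5, 2, 2, 2, 2, 1, 1, 1.
Put 6 GB in drive 1; 2 GB remain.
Put 6 GB in drive 2; 2 GB remain.
Put 5 GB in drive 3; 3 GB remain.
Put 5 GB in drive 4; 3 GB remain.
Put 5 GB in drive 5; 3 GB remain.
Put 5 GB in drive 6; 3 GB remain.
Put 2 GB in drive 1; 0 GB remain.
Put 2 GB in drive 2; 0 GB remain.
Put 2 GB in drive 3; 1 GB remain.
Put 2 GB in drive 4; 1 GB remain.
Put 1 GB in drive 3; 0 GB remain.
Put 1 GB in drive 4; 0 GB remain.
Put 1 GB in drive 5; 2 GB remain.
Final drives: [6,2] [6,2] [5,2,1] [5,2,1] [5,1] [5].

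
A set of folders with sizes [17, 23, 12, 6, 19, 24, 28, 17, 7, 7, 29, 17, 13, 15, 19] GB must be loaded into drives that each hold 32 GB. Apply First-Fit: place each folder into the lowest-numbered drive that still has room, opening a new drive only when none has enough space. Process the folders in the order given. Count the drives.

Put 17 GB in drive 1; 15 GB remain.
Put 23 GB in drive 2; 9 GB remain.
Put 12 GB in drive 1; 3 GB remain.
Put 6 GB in drive 2; 3 GB remain.
Put 19 GB in drive 3; 13 GB remain.
Put 24 GB in drive 4; 8 GB remain.
Put 28 GB in drive 5; 4 GB remain.
Put 17 GB in drive 6; 15 GB remain.
Put 7 GB in drive 3; 6 GB remain.
Put 7 GB in drive 4; 1 GB remain.
Put 29 GB in drive 7; 3 GB remain.
Put 17 GB in drive 8; 15 GB remain.
Put 13 GB in drive 6; 2 GB remain.
Put 15 GB in drive 8; 0 GB remain.
Put 19 GB in drive 9; 13 GB remain.

9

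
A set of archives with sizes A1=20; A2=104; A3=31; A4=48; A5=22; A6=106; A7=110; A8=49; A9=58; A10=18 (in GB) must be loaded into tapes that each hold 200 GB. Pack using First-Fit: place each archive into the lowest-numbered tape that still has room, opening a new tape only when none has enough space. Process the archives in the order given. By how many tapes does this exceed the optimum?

1

First-Fit: [20,104,31,22,18] [48,106] [110,49] [58] → 4 tapes.
Total size 566 GB; any packing needs at least ⌈566/200⌉ = 3 tapes.
An optimal packing achieves that bound: [110,58,31] [106,49,22,20] [104,48,18] → 3 tapes.
Excess: 4 − 3 = 1.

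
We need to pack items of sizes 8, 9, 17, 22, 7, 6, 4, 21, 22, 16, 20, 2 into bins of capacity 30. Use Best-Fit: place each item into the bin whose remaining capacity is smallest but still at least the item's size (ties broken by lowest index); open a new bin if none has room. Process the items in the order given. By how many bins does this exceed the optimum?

Best-Fit: [8,9,6,4,2] [17] [22,7] [21] [22] [16] [20] → 7 bins.
Total size 154; any packing needs at least ⌈154/30⌉ = 6 bins.
An optimal packing achieves that bound: [22,8] [22,7] [21,9] [20,6,4] [17,2] [16] → 6 bins.
Excess: 7 − 6 = 1.

1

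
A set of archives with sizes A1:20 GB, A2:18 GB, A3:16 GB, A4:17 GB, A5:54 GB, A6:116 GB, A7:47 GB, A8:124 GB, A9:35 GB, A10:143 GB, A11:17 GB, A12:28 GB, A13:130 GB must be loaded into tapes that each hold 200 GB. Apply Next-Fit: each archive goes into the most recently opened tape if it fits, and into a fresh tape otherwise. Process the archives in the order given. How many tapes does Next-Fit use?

A1 (20 GB) → tape 1 (remaining 180 GB)
A2 (18 GB) → tape 1 (remaining 162 GB)
A3 (16 GB) → tape 1 (remaining 146 GB)
A4 (17 GB) → tape 1 (remaining 129 GB)
A5 (54 GB) → tape 1 (remaining 75 GB)
A6 (116 GB) → tape 2 (remaining 84 GB)
A7 (47 GB) → tape 2 (remaining 37 GB)
A8 (124 GB) → tape 3 (remaining 76 GB)
A9 (35 GB) → tape 3 (remaining 41 GB)
A10 (143 GB) → tape 4 (remaining 57 GB)
A11 (17 GB) → tape 4 (remaining 40 GB)
A12 (28 GB) → tape 4 (remaining 12 GB)
A13 (130 GB) → tape 5 (remaining 70 GB)
Final tapes: [20,18,16,17,54] [116,47] [124,35] [143,17,28] [130].

5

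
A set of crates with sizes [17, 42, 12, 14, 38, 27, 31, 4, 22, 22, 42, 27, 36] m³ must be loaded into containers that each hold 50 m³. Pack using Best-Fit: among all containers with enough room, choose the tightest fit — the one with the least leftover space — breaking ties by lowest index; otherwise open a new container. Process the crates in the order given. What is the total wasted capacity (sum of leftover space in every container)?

container 1: place 17 m³, 33 m³ left
container 2: place 42 m³, 8 m³ left
container 1: place 12 m³, 21 m³ left
container 1: place 14 m³, 7 m³ left
container 3: place 38 m³, 12 m³ left
container 4: place 27 m³, 23 m³ left
container 5: place 31 m³, 19 m³ left
container 1: place 4 m³, 3 m³ left
container 4: place 22 m³, 1 m³ left
container 6: place 22 m³, 28 m³ left
container 7: place 42 m³, 8 m³ left
container 6: place 27 m³, 1 m³ left
container 8: place 36 m³, 14 m³ left
8 containers × 50 m³ = 400 m³; used 334 m³; unused 66 m³.

66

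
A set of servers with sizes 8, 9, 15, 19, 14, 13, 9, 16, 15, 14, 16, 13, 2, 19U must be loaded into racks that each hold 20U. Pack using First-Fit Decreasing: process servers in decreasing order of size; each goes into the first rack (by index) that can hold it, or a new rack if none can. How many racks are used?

12 racks

Sorted descending: 19, 19, 16, 16, 15, 15, 14, 14, 13, 13, 9, 9, 8, 2.
rack 1: place 19U, 1U left
rack 2: place 19U, 1U left
rack 3: place 16U, 4U left
rack 4: place 16U, 4U left
rack 5: place 15U, 5U left
rack 6: place 15U, 5U left
rack 7: place 14U, 6U left
rack 8: place 14U, 6U left
rack 9: place 13U, 7U left
rack 10: place 13U, 7U left
rack 11: place 9U, 11U left
rack 11: place 9U, 2U left
rack 12: place 8U, 12U left
rack 3: place 2U, 2U left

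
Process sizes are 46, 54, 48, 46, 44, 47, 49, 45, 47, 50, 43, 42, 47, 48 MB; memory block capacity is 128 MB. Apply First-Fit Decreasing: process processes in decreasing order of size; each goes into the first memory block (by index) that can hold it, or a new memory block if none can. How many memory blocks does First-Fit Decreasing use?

Sorted descending: 54, 50, 49, 48, 48, 47, 47, 47, 46, 46, 45, 44, 43, 42.
54 MB → memory block 1 (remaining 74 MB)
50 MB → memory block 1 (remaining 24 MB)
49 MB → memory block 2 (remaining 79 MB)
48 MB → memory block 2 (remaining 31 MB)
48 MB → memory block 3 (remaining 80 MB)
47 MB → memory block 3 (remaining 33 MB)
47 MB → memory block 4 (remaining 81 MB)
47 MB → memory block 4 (remaining 34 MB)
46 MB → memory block 5 (remaining 82 MB)
46 MB → memory block 5 (remaining 36 MB)
45 MB → memory block 6 (remaining 83 MB)
44 MB → memory block 6 (remaining 39 MB)
43 MB → memory block 7 (remaining 85 MB)
42 MB → memory block 7 (remaining 43 MB)

7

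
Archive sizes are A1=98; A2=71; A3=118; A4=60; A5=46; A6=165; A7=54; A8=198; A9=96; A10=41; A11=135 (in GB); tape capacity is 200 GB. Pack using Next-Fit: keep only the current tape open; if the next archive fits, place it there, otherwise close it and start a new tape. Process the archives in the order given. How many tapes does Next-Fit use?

8

tape 1: place A1 (98 GB), 102 GB left
tape 1: place A2 (71 GB), 31 GB left
tape 2: place A3 (118 GB), 82 GB left
tape 2: place A4 (60 GB), 22 GB left
tape 3: place A5 (46 GB), 154 GB left
tape 4: place A6 (165 GB), 35 GB left
tape 5: place A7 (54 GB), 146 GB left
tape 6: place A8 (198 GB), 2 GB left
tape 7: place A9 (96 GB), 104 GB left
tape 7: place A10 (41 GB), 63 GB left
tape 8: place A11 (135 GB), 65 GB left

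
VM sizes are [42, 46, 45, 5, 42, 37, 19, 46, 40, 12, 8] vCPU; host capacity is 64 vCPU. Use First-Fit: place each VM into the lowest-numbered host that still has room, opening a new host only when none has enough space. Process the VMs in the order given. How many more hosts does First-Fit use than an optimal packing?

0

First-Fit: [42,5,12] [46,8] [45,19] [42] [37] [46] [40] → 7 hosts.
7 VMs exceed 32 vCPU (half the capacity), and no two of those can share a host, so at least 7 hosts are needed.
So 7 is already optimal.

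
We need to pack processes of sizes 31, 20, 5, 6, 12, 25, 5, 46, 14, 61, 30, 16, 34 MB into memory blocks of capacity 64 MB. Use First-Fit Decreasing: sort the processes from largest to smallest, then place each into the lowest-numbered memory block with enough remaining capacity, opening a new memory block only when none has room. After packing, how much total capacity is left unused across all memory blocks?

15

Sorted descending: 61, 46, 34, 31, 30, 25, 20, 16, 14, 12, 6, 5, 5.
Put 61 MB in memory block 1; 3 MB remain.
Put 46 MB in memory block 2; 18 MB remain.
Put 34 MB in memory block 3; 30 MB remain.
Put 31 MB in memory block 4; 33 MB remain.
Put 30 MB in memory block 3; 0 MB remain.
Put 25 MB in memory block 4; 8 MB remain.
Put 20 MB in memory block 5; 44 MB remain.
Put 16 MB in memory block 2; 2 MB remain.
Put 14 MB in memory block 5; 30 MB remain.
Put 12 MB in memory block 5; 18 MB remain.
Put 6 MB in memory block 4; 2 MB remain.
Put 5 MB in memory block 5; 13 MB remain.
Put 5 MB in memory block 5; 8 MB remain.
5 memory blocks × 64 MB = 320 MB; used 305 MB; unused 15 MB.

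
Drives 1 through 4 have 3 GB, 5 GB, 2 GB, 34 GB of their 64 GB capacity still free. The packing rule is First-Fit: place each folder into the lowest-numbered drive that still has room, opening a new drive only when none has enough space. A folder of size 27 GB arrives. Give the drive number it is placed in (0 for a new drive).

Drives with room: drive 4 (34 GB).
The first with room is drive 4.

4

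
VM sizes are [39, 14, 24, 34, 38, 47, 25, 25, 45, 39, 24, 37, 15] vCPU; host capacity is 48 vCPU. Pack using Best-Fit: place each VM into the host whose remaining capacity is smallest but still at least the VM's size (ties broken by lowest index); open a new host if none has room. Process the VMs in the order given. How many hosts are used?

11

39 vCPU → host 1 (remaining 9 vCPU)
14 vCPU → host 2 (remaining 34 vCPU)
24 vCPU → host 2 (remaining 10 vCPU)
34 vCPU → host 3 (remaining 14 vCPU)
38 vCPU → host 4 (remaining 10 vCPU)
47 vCPU → host 5 (remaining 1 vCPU)
25 vCPU → host 6 (remaining 23 vCPU)
25 vCPU → host 7 (remaining 23 vCPU)
45 vCPU → host 8 (remaining 3 vCPU)
39 vCPU → host 9 (remaining 9 vCPU)
24 vCPU → host 10 (remaining 24 vCPU)
37 vCPU → host 11 (remaining 11 vCPU)
15 vCPU → host 6 (remaining 8 vCPU)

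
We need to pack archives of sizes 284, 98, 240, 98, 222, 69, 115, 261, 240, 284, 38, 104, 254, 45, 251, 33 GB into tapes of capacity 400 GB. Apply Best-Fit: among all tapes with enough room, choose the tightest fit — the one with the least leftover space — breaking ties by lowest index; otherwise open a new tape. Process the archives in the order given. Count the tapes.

284 GB → tape 1 (remaining 116 GB)
98 GB → tape 1 (remaining 18 GB)
240 GB → tape 2 (remaining 160 GB)
98 GB → tape 2 (remaining 62 GB)
222 GB → tape 3 (remaining 178 GB)
69 GB → tape 3 (remaining 109 GB)
115 GB → tape 4 (remaining 285 GB)
261 GB → tape 4 (remaining 24 GB)
240 GB → tape 5 (remaining 160 GB)
284 GB → tape 6 (remaining 116 GB)
38 GB → tape 2 (remaining 24 GB)
104 GB → tape 3 (remaining 5 GB)
254 GB → tape 7 (remaining 146 GB)
45 GB → tape 6 (remaining 71 GB)
251 GB → tape 8 (remaining 149 GB)
33 GB → tape 6 (remaining 38 GB)

8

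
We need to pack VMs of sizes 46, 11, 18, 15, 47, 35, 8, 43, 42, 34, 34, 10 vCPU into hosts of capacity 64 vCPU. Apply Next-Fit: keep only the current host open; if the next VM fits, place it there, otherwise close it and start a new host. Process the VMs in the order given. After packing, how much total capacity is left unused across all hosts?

169

Put 46 vCPU in host 1; 18 vCPU remain.
Put 11 vCPU in host 1; 7 vCPU remain.
Put 18 vCPU in host 2; 46 vCPU remain.
Put 15 vCPU in host 2; 31 vCPU remain.
Put 47 vCPU in host 3; 17 vCPU remain.
Put 35 vCPU in host 4; 29 vCPU remain.
Put 8 vCPU in host 4; 21 vCPU remain.
Put 43 vCPU in host 5; 21 vCPU remain.
Put 42 vCPU in host 6; 22 vCPU remain.
Put 34 vCPU in host 7; 30 vCPU remain.
Put 34 vCPU in host 8; 30 vCPU remain.
Put 10 vCPU in host 8; 20 vCPU remain.
8 hosts × 64 vCPU = 512 vCPU; used 343 vCPU; unused 169 vCPU.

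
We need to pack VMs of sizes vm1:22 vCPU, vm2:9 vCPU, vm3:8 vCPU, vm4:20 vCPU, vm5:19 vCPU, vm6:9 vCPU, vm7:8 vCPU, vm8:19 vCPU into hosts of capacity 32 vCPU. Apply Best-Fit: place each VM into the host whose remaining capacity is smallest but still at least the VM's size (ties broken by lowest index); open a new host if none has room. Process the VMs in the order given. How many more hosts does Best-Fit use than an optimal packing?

Best-Fit: [22,9] [8,20] [19,9] [8,19] → 4 hosts.
Total size 114 vCPU; any packing needs at least ⌈114/32⌉ = 4 hosts.
So 4 is already optimal.

0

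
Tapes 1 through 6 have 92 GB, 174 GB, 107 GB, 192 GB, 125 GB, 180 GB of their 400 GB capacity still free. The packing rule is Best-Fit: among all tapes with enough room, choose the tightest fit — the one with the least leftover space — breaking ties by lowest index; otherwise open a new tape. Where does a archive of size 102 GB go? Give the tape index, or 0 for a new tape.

3

Tapes with room: tape 2 (174 GB), tape 3 (107 GB), tape 4 (192 GB), tape 5 (125 GB), tape 6 (180 GB).
Tightest fit is tape 3 with 107 GB free.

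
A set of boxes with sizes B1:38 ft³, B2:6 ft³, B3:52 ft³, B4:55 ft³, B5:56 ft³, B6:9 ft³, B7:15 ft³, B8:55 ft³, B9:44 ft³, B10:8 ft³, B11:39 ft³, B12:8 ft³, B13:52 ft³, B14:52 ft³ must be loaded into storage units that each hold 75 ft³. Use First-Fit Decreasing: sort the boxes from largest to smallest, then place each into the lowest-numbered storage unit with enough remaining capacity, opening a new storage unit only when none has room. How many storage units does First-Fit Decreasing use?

Sorted descending: 56, 55, 55, 52, 52, 52, 44, 39, 38, 15, 9, 8, 8, 6.
Put 56 ft³ in storage unit 1; 19 ft³ remain.
Put 55 ft³ in storage unit 2; 20 ft³ remain.
Put 55 ft³ in storage unit 3; 20 ft³ remain.
Put 52 ft³ in storage unit 4; 23 ft³ remain.
Put 52 ft³ in storage unit 5; 23 ft³ remain.
Put 52 ft³ in storage unit 6; 23 ft³ remain.
Put 44 ft³ in storage unit 7; 31 ft³ remain.
Put 39 ft³ in storage unit 8; 36 ft³ remain.
Put 38 ft³ in storage unit 9; 37 ft³ remain.
Put 15 ft³ in storage unit 1; 4 ft³ remain.
Put 9 ft³ in storage unit 2; 11 ft³ remain.
Put 8 ft³ in storage unit 2; 3 ft³ remain.
Put 8 ft³ in storage unit 3; 12 ft³ remain.
Put 6 ft³ in storage unit 3; 6 ft³ remain.

9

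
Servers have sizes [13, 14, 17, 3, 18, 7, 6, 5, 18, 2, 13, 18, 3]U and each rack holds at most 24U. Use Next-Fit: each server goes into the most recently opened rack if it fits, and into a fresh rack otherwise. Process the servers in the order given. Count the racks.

8 racks

Put 13U in rack 1; 11U remain.
Put 14U in rack 2; 10U remain.
Put 17U in rack 3; 7U remain.
Put 3U in rack 3; 4U remain.
Put 18U in rack 4; 6U remain.
Put 7U in rack 5; 17U remain.
Put 6U in rack 5; 11U remain.
Put 5U in rack 5; 6U remain.
Put 18U in rack 6; 6U remain.
Put 2U in rack 6; 4U remain.
Put 13U in rack 7; 11U remain.
Put 18U in rack 8; 6U remain.
Put 3U in rack 8; 3U remain.
Final racks: [13] [14] [17,3] [18] [7,6,5] [18,2] [13] [18,3].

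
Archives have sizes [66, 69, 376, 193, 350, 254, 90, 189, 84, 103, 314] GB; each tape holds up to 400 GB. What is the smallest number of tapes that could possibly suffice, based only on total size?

Total size = 66 + 69 + 376 + 193 + 350 + 254 + 90 + 189 + 84 + 103 + 314 = 2088 GB.
⌈2088 / 400⌉ = 6.

6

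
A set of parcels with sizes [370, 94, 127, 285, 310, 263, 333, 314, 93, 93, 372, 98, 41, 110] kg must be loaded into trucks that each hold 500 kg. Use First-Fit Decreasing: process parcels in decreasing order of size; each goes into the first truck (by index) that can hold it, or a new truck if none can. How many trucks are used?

Sorted descending: 372, 370, 333, 314, 310, 285, 263, 127, 110, 98, 94, 93, 93, 41.
372 kg → truck 1 (remaining 128 kg)
370 kg → truck 2 (remaining 130 kg)
333 kg → truck 3 (remaining 167 kg)
314 kg → truck 4 (remaining 186 kg)
310 kg → truck 5 (remaining 190 kg)
285 kg → truck 6 (remaining 215 kg)
263 kg → truck 7 (remaining 237 kg)
127 kg → truck 1 (remaining 1 kg)
110 kg → truck 2 (remaining 20 kg)
98 kg → truck 3 (remaining 69 kg)
94 kg → truck 4 (remaining 92 kg)
93 kg → truck 5 (remaining 97 kg)
93 kg → truck 5 (remaining 4 kg)
41 kg → truck 3 (remaining 28 kg)

7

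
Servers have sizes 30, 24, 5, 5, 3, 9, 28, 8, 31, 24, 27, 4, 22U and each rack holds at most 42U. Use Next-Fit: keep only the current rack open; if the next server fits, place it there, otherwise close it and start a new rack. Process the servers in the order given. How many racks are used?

7

rack 1: place 30U, 12U left
rack 2: place 24U, 18U left
rack 2: place 5U, 13U left
rack 2: place 5U, 8U left
rack 2: place 3U, 5U left
rack 3: place 9U, 33U left
rack 3: place 28U, 5U left
rack 4: place 8U, 34U left
rack 4: place 31U, 3U left
rack 5: place 24U, 18U left
rack 6: place 27U, 15U left
rack 6: place 4U, 11U left
rack 7: place 22U, 20U left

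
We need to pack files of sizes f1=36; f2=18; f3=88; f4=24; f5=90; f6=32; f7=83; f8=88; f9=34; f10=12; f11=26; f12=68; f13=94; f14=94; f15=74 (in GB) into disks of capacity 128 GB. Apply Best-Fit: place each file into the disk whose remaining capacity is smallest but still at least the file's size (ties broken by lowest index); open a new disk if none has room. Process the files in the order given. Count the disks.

8

disk 1: place f1 (36 GB), 92 GB left
disk 1: place f2 (18 GB), 74 GB left
disk 2: place f3 (88 GB), 40 GB left
disk 2: place f4 (24 GB), 16 GB left
disk 3: place f5 (90 GB), 38 GB left
disk 3: place f6 (32 GB), 6 GB left
disk 4: place f7 (83 GB), 45 GB left
disk 5: place f8 (88 GB), 40 GB left
disk 5: place f9 (34 GB), 6 GB left
disk 2: place f10 (12 GB), 4 GB left
disk 4: place f11 (26 GB), 19 GB left
disk 1: place f12 (68 GB), 6 GB left
disk 6: place f13 (94 GB), 34 GB left
disk 7: place f14 (94 GB), 34 GB left
disk 8: place f15 (74 GB), 54 GB left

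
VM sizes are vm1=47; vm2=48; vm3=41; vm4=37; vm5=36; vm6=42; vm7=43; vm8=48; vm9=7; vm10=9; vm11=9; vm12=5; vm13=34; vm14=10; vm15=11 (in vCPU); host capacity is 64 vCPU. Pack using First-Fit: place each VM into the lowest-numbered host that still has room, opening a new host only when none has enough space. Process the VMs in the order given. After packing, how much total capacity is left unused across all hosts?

149

Put vm1 (47 vCPU) in host 1; 17 vCPU remain.
Put vm2 (48 vCPU) in host 2; 16 vCPU remain.
Put vm3 (41 vCPU) in host 3; 23 vCPU remain.
Put vm4 (37 vCPU) in host 4; 27 vCPU remain.
Put vm5 (36 vCPU) in host 5; 28 vCPU remain.
Put vm6 (42 vCPU) in host 6; 22 vCPU remain.
Put vm7 (43 vCPU) in host 7; 21 vCPU remain.
Put vm8 (48 vCPU) in host 8; 16 vCPU remain.
Put vm9 (7 vCPU) in host 1; 10 vCPU remain.
Put vm10 (9 vCPU) in host 1; 1 vCPU remain.
Put vm11 (9 vCPU) in host 2; 7 vCPU remain.
Put vm12 (5 vCPU) in host 2; 2 vCPU remain.
Put vm13 (34 vCPU) in host 9; 30 vCPU remain.
Put vm14 (10 vCPU) in host 3; 13 vCPU remain.
Put vm15 (11 vCPU) in host 3; 2 vCPU remain.
9 hosts × 64 vCPU = 576 vCPU; used 427 vCPU; unused 149 vCPU.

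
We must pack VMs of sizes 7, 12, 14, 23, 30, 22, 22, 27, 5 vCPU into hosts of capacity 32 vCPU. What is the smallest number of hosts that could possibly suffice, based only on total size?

6 hosts

Total size = 7 + 12 + 14 + 23 + 30 + 22 + 22 + 27 + 5 = 162 vCPU.
⌈162 / 32⌉ = 6.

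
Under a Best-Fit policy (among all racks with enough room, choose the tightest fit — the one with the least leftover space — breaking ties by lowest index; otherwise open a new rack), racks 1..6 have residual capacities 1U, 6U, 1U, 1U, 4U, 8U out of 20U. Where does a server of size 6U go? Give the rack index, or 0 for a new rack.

Racks with room: rack 2 (6U), rack 6 (8U).
Tightest fit is rack 2 with 6U free.

2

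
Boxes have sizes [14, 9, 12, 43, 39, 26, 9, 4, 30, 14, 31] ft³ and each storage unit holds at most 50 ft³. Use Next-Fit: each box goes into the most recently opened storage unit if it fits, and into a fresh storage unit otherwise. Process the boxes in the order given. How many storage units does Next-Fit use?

6 storage units

Put 14 ft³ in storage unit 1; 36 ft³ remain.
Put 9 ft³ in storage unit 1; 27 ft³ remain.
Put 12 ft³ in storage unit 1; 15 ft³ remain.
Put 43 ft³ in storage unit 2; 7 ft³ remain.
Put 39 ft³ in storage unit 3; 11 ft³ remain.
Put 26 ft³ in storage unit 4; 24 ft³ remain.
Put 9 ft³ in storage unit 4; 15 ft³ remain.
Put 4 ft³ in storage unit 4; 11 ft³ remain.
Put 30 ft³ in storage unit 5; 20 ft³ remain.
Put 14 ft³ in storage unit 5; 6 ft³ remain.
Put 31 ft³ in storage unit 6; 19 ft³ remain.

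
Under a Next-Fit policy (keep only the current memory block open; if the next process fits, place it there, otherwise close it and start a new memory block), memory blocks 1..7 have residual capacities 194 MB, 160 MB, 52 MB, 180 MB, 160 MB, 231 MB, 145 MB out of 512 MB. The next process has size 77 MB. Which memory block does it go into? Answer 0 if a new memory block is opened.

Next-Fit only looks at memory block 7, which has 145 MB free.
77 MB fits there.

7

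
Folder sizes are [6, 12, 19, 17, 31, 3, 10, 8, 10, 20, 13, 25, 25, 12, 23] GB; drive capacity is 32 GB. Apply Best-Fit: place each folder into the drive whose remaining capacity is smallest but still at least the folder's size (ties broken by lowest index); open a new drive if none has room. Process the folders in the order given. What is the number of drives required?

Put 6 GB in drive 1; 26 GB remain.
Put 12 GB in drive 1; 14 GB remain.
Put 19 GB in drive 2; 13 GB remain.
Put 17 GB in drive 3; 15 GB remain.
Put 31 GB in drive 4; 1 GB remain.
Put 3 GB in drive 2; 10 GB remain.
Put 10 GB in drive 2; 0 GB remain.
Put 8 GB in drive 1; 6 GB remain.
Put 10 GB in drive 3; 5 GB remain.
Put 20 GB in drive 5; 12 GB remain.
Put 13 GB in drive 6; 19 GB remain.
Put 25 GB in drive 7; 7 GB remain.
Put 25 GB in drive 8; 7 GB remain.
Put 12 GB in drive 5; 0 GB remain.
Put 23 GB in drive 9; 9 GB remain.
Final drives: [6,12,8] [19,3,10] [17,10] [31] [20,12] [13] [25] [25] [23].

9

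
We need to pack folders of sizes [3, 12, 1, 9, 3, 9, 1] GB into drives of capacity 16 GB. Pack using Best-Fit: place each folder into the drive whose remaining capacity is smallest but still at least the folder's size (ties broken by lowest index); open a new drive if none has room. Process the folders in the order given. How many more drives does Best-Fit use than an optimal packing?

0

Best-Fit: [3,12,1] [9,3,1] [9] → 3 drives.
Total size 38 GB; any packing needs at least ⌈38/16⌉ = 3 drives.
So 3 is already optimal.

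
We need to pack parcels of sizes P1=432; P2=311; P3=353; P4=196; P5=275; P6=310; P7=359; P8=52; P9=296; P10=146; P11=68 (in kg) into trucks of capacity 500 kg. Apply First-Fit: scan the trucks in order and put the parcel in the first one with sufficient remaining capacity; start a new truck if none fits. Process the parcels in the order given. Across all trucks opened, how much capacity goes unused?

702

P1 (432 kg) → truck 1 (remaining 68 kg)
P2 (311 kg) → truck 2 (remaining 189 kg)
P3 (353 kg) → truck 3 (remaining 147 kg)
P4 (196 kg) → truck 4 (remaining 304 kg)
P5 (275 kg) → truck 4 (remaining 29 kg)
P6 (310 kg) → truck 5 (remaining 190 kg)
P7 (359 kg) → truck 6 (remaining 141 kg)
P8 (52 kg) → truck 1 (remaining 16 kg)
P9 (296 kg) → truck 7 (remaining 204 kg)
P10 (146 kg) → truck 2 (remaining 43 kg)
P11 (68 kg) → truck 3 (remaining 79 kg)
7 trucks × 500 kg = 3500 kg; used 2798 kg; unused 702 kg.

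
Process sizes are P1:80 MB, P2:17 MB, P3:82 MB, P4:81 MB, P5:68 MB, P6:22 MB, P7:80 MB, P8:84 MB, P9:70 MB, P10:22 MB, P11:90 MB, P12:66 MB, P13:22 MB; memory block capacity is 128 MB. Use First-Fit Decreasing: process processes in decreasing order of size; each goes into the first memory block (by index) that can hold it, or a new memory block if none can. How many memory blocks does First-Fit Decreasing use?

9

Sorted descending: 90, 84, 82, 81, 80, 80, 70, 68, 66, 22, 22, 22, 17.
memory block 1: place 90 MB, 38 MB left
memory block 2: place 84 MB, 44 MB left
memory block 3: place 82 MB, 46 MB left
memory block 4: place 81 MB, 47 MB left
memory block 5: place 80 MB, 48 MB left
memory block 6: place 80 MB, 48 MB left
memory block 7: place 70 MB, 58 MB left
memory block 8: place 68 MB, 60 MB left
memory block 9: place 66 MB, 62 MB left
memory block 1: place 22 MB, 16 MB left
memory block 2: place 22 MB, 22 MB left
memory block 2: place 22 MB, 0 MB left
memory block 3: place 17 MB, 29 MB left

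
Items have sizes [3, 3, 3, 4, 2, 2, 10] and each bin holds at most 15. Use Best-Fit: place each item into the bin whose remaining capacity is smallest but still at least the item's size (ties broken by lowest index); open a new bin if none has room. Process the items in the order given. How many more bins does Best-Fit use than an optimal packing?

0

Best-Fit: [3,3,3,4,2] [2,10] → 2 bins.
Total size 27; any packing needs at least ⌈27/15⌉ = 2 bins.
So 2 is already optimal.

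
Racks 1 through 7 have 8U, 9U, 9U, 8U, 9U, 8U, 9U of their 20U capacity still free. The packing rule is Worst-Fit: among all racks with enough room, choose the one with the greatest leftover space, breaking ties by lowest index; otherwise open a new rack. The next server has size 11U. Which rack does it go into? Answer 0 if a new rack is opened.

0

No rack has ≥ 11U free, so a new rack is opened.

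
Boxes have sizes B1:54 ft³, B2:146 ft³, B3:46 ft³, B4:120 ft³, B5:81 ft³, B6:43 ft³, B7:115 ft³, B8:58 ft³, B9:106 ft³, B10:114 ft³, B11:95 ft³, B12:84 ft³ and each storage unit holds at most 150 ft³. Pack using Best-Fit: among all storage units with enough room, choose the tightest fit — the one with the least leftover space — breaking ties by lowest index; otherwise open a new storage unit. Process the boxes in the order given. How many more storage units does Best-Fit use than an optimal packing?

1

Best-Fit: [54,46,43] [146] [120] [81,58] [115] [106] [114] [95] [84] → 9 storage units.
Total size 1062 ft³; any packing needs at least ⌈1062/150⌉ = 8 storage units.
An optimal packing achieves that bound: [146] [120] [115] [114] [106,43] [95,54] [84,58] [81,46] → 8 storage units.
Excess: 9 − 8 = 1.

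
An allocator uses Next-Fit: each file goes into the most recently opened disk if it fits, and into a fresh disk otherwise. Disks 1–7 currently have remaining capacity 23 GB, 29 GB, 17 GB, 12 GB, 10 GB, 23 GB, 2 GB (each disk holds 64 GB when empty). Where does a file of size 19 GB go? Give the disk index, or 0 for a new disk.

Next-Fit only looks at disk 7, which has 2 GB free.
19 GB does not fit, so a new disk is opened.

0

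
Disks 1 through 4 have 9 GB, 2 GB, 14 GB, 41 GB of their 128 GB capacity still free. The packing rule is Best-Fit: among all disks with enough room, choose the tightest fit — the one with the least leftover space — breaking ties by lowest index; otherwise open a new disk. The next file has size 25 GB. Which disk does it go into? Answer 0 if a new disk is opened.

Disks with room: disk 4 (41 GB).
Tightest fit is disk 4 with 41 GB free.

4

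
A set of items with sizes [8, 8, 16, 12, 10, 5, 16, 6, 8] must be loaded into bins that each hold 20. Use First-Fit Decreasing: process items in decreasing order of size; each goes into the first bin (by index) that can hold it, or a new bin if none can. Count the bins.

Sorted descending: 16, 16, 12, 10, 8, 8, 8, 6, 5.
Put 16 in bin 1; 4 remain.
Put 16 in bin 2; 4 remain.
Put 12 in bin 3; 8 remain.
Put 10 in bin 4; 10 remain.
Put 8 in bin 3; 0 remain.
Put 8 in bin 4; 2 remain.
Put 8 in bin 5; 12 remain.
Put 6 in bin 5; 6 remain.
Put 5 in bin 5; 1 remain.
Final bins: [16] [16] [12,8] [10,8] [8,6,5].

5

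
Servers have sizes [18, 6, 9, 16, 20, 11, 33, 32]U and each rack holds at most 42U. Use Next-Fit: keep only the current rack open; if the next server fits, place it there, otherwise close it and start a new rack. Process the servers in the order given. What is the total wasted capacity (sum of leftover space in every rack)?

65

18U → rack 1 (remaining 24U)
6U → rack 1 (remaining 18U)
9U → rack 1 (remaining 9U)
16U → rack 2 (remaining 26U)
20U → rack 2 (remaining 6U)
11U → rack 3 (remaining 31U)
33U → rack 4 (remaining 9U)
32U → rack 5 (remaining 10U)
5 racks × 42U = 210U; used 145U; unused 65U.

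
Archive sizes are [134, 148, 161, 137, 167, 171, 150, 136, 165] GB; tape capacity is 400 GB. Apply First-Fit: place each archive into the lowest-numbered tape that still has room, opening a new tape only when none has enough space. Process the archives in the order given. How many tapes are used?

5

tape 1: place 134 GB, 266 GB left
tape 1: place 148 GB, 118 GB left
tape 2: place 161 GB, 239 GB left
tape 2: place 137 GB, 102 GB left
tape 3: place 167 GB, 233 GB left
tape 3: place 171 GB, 62 GB left
tape 4: place 150 GB, 250 GB left
tape 4: place 136 GB, 114 GB left
tape 5: place 165 GB, 235 GB left
Final tapes: [134,148] [161,137] [167,171] [150,136] [165].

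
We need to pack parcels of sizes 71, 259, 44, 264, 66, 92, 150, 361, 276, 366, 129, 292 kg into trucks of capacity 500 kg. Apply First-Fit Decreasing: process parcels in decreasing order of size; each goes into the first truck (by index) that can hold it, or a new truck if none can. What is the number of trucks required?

6 trucks

Sorted descending: 366, 361, 292, 276, 264, 259, 150, 129, 92, 71, 66, 44.
truck 1: place 366 kg, 134 kg left
truck 2: place 361 kg, 139 kg left
truck 3: place 292 kg, 208 kg left
truck 4: place 276 kg, 224 kg left
truck 5: place 264 kg, 236 kg left
truck 6: place 259 kg, 241 kg left
truck 3: place 150 kg, 58 kg left
truck 1: place 129 kg, 5 kg left
truck 2: place 92 kg, 47 kg left
truck 4: place 71 kg, 153 kg left
truck 4: place 66 kg, 87 kg left
truck 2: place 44 kg, 3 kg left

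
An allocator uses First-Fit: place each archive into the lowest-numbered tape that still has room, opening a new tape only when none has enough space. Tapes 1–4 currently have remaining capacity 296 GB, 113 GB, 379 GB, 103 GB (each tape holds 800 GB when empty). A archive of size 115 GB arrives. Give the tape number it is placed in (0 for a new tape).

Tapes with room: tape 1 (296 GB), tape 3 (379 GB).
The first with room is tape 1.

1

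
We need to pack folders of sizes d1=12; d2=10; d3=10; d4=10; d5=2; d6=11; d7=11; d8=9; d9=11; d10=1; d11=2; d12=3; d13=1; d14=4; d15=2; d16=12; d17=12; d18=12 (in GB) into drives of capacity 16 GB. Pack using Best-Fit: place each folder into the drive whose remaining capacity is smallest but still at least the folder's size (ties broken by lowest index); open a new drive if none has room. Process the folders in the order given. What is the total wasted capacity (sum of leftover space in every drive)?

41

drive 1: place d1 (12 GB), 4 GB left
drive 2: place d2 (10 GB), 6 GB left
drive 3: place d3 (10 GB), 6 GB left
drive 4: place d4 (10 GB), 6 GB left
drive 1: place d5 (2 GB), 2 GB left
drive 5: place d6 (11 GB), 5 GB left
drive 6: place d7 (11 GB), 5 GB left
drive 7: place d8 (9 GB), 7 GB left
drive 8: place d9 (11 GB), 5 GB left
drive 1: place d10 (1 GB), 1 GB left
drive 5: place d11 (2 GB), 3 GB left
drive 5: place d12 (3 GB), 0 GB left
drive 1: place d13 (1 GB), 0 GB left
drive 6: place d14 (4 GB), 1 GB left
drive 8: place d15 (2 GB), 3 GB left
drive 9: place d16 (12 GB), 4 GB left
drive 10: place d17 (12 GB), 4 GB left
drive 11: place d18 (12 GB), 4 GB left
11 drives × 16 GB = 176 GB; used 135 GB; unused 41 GB.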